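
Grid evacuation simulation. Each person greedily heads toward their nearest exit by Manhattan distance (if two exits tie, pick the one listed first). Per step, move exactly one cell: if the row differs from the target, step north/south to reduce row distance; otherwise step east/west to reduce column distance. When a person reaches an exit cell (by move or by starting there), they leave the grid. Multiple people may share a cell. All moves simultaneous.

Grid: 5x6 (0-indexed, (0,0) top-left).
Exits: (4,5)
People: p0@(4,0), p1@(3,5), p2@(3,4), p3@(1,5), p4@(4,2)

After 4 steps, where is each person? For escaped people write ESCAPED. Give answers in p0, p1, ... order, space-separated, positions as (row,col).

Step 1: p0:(4,0)->(4,1) | p1:(3,5)->(4,5)->EXIT | p2:(3,4)->(4,4) | p3:(1,5)->(2,5) | p4:(4,2)->(4,3)
Step 2: p0:(4,1)->(4,2) | p1:escaped | p2:(4,4)->(4,5)->EXIT | p3:(2,5)->(3,5) | p4:(4,3)->(4,4)
Step 3: p0:(4,2)->(4,3) | p1:escaped | p2:escaped | p3:(3,5)->(4,5)->EXIT | p4:(4,4)->(4,5)->EXIT
Step 4: p0:(4,3)->(4,4) | p1:escaped | p2:escaped | p3:escaped | p4:escaped

(4,4) ESCAPED ESCAPED ESCAPED ESCAPED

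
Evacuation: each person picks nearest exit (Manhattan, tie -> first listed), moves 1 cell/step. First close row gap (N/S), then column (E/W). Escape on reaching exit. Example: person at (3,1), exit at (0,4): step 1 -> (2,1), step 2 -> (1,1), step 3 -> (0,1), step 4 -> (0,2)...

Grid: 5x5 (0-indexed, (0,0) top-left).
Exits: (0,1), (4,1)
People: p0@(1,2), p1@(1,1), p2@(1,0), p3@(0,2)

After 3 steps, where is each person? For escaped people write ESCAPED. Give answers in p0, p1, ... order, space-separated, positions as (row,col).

Step 1: p0:(1,2)->(0,2) | p1:(1,1)->(0,1)->EXIT | p2:(1,0)->(0,0) | p3:(0,2)->(0,1)->EXIT
Step 2: p0:(0,2)->(0,1)->EXIT | p1:escaped | p2:(0,0)->(0,1)->EXIT | p3:escaped

ESCAPED ESCAPED ESCAPED ESCAPED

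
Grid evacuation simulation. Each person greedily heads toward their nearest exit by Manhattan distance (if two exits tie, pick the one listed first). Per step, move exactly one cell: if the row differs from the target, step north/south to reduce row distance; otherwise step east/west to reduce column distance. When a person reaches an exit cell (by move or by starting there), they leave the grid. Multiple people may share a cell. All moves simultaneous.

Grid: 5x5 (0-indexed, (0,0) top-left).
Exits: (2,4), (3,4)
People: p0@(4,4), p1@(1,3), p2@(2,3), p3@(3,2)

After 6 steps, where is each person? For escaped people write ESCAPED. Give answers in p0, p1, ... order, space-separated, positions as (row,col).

Step 1: p0:(4,4)->(3,4)->EXIT | p1:(1,3)->(2,3) | p2:(2,3)->(2,4)->EXIT | p3:(3,2)->(3,3)
Step 2: p0:escaped | p1:(2,3)->(2,4)->EXIT | p2:escaped | p3:(3,3)->(3,4)->EXIT

ESCAPED ESCAPED ESCAPED ESCAPED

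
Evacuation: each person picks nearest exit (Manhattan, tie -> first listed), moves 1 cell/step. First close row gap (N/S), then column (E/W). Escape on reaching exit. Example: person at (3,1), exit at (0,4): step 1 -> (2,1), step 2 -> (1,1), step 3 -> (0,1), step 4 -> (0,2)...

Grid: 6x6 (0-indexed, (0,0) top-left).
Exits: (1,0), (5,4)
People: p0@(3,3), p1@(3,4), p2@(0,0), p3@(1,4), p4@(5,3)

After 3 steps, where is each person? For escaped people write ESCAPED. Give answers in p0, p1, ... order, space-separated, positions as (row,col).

Step 1: p0:(3,3)->(4,3) | p1:(3,4)->(4,4) | p2:(0,0)->(1,0)->EXIT | p3:(1,4)->(1,3) | p4:(5,3)->(5,4)->EXIT
Step 2: p0:(4,3)->(5,3) | p1:(4,4)->(5,4)->EXIT | p2:escaped | p3:(1,3)->(1,2) | p4:escaped
Step 3: p0:(5,3)->(5,4)->EXIT | p1:escaped | p2:escaped | p3:(1,2)->(1,1) | p4:escaped

ESCAPED ESCAPED ESCAPED (1,1) ESCAPED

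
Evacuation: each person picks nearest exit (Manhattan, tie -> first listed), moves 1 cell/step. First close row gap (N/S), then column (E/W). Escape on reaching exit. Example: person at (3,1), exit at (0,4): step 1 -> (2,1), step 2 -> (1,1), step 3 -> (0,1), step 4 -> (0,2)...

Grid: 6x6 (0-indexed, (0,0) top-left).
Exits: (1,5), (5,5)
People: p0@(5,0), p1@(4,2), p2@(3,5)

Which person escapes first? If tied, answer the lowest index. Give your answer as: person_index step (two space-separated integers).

Step 1: p0:(5,0)->(5,1) | p1:(4,2)->(5,2) | p2:(3,5)->(2,5)
Step 2: p0:(5,1)->(5,2) | p1:(5,2)->(5,3) | p2:(2,5)->(1,5)->EXIT
Step 3: p0:(5,2)->(5,3) | p1:(5,3)->(5,4) | p2:escaped
Step 4: p0:(5,3)->(5,4) | p1:(5,4)->(5,5)->EXIT | p2:escaped
Step 5: p0:(5,4)->(5,5)->EXIT | p1:escaped | p2:escaped
Exit steps: [5, 4, 2]
First to escape: p2 at step 2

Answer: 2 2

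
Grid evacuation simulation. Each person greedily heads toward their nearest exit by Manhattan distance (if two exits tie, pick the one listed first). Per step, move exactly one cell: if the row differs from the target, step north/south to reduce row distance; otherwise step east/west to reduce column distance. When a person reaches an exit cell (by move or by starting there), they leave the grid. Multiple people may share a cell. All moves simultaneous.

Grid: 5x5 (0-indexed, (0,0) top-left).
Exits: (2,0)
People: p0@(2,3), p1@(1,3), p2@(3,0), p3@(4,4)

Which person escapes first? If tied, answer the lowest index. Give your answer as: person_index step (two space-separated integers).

Answer: 2 1

Derivation:
Step 1: p0:(2,3)->(2,2) | p1:(1,3)->(2,3) | p2:(3,0)->(2,0)->EXIT | p3:(4,4)->(3,4)
Step 2: p0:(2,2)->(2,1) | p1:(2,3)->(2,2) | p2:escaped | p3:(3,4)->(2,4)
Step 3: p0:(2,1)->(2,0)->EXIT | p1:(2,2)->(2,1) | p2:escaped | p3:(2,4)->(2,3)
Step 4: p0:escaped | p1:(2,1)->(2,0)->EXIT | p2:escaped | p3:(2,3)->(2,2)
Step 5: p0:escaped | p1:escaped | p2:escaped | p3:(2,2)->(2,1)
Step 6: p0:escaped | p1:escaped | p2:escaped | p3:(2,1)->(2,0)->EXIT
Exit steps: [3, 4, 1, 6]
First to escape: p2 at step 1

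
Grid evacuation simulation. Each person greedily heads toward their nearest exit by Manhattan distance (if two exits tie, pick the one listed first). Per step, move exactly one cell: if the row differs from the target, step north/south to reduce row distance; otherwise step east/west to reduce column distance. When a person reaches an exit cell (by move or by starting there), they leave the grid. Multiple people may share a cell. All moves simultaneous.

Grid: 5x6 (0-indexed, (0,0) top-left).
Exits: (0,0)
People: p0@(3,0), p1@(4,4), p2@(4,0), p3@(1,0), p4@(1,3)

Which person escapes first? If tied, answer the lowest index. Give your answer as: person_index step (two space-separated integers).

Answer: 3 1

Derivation:
Step 1: p0:(3,0)->(2,0) | p1:(4,4)->(3,4) | p2:(4,0)->(3,0) | p3:(1,0)->(0,0)->EXIT | p4:(1,3)->(0,3)
Step 2: p0:(2,0)->(1,0) | p1:(3,4)->(2,4) | p2:(3,0)->(2,0) | p3:escaped | p4:(0,3)->(0,2)
Step 3: p0:(1,0)->(0,0)->EXIT | p1:(2,4)->(1,4) | p2:(2,0)->(1,0) | p3:escaped | p4:(0,2)->(0,1)
Step 4: p0:escaped | p1:(1,4)->(0,4) | p2:(1,0)->(0,0)->EXIT | p3:escaped | p4:(0,1)->(0,0)->EXIT
Step 5: p0:escaped | p1:(0,4)->(0,3) | p2:escaped | p3:escaped | p4:escaped
Step 6: p0:escaped | p1:(0,3)->(0,2) | p2:escaped | p3:escaped | p4:escaped
Step 7: p0:escaped | p1:(0,2)->(0,1) | p2:escaped | p3:escaped | p4:escaped
Step 8: p0:escaped | p1:(0,1)->(0,0)->EXIT | p2:escaped | p3:escaped | p4:escaped
Exit steps: [3, 8, 4, 1, 4]
First to escape: p3 at step 1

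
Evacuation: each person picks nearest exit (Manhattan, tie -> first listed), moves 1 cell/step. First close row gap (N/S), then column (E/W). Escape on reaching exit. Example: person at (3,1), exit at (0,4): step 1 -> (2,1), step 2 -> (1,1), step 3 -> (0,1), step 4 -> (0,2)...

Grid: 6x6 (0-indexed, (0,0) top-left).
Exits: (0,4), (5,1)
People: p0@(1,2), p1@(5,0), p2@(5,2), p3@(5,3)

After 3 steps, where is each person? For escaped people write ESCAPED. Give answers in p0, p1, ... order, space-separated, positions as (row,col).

Step 1: p0:(1,2)->(0,2) | p1:(5,0)->(5,1)->EXIT | p2:(5,2)->(5,1)->EXIT | p3:(5,3)->(5,2)
Step 2: p0:(0,2)->(0,3) | p1:escaped | p2:escaped | p3:(5,2)->(5,1)->EXIT
Step 3: p0:(0,3)->(0,4)->EXIT | p1:escaped | p2:escaped | p3:escaped

ESCAPED ESCAPED ESCAPED ESCAPED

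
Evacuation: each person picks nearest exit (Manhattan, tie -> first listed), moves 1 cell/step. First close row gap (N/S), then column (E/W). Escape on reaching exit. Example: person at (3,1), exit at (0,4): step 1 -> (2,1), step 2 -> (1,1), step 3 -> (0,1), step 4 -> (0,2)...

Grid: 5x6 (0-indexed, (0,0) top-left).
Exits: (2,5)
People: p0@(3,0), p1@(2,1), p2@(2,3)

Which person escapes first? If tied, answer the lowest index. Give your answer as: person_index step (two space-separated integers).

Answer: 2 2

Derivation:
Step 1: p0:(3,0)->(2,0) | p1:(2,1)->(2,2) | p2:(2,3)->(2,4)
Step 2: p0:(2,0)->(2,1) | p1:(2,2)->(2,3) | p2:(2,4)->(2,5)->EXIT
Step 3: p0:(2,1)->(2,2) | p1:(2,3)->(2,4) | p2:escaped
Step 4: p0:(2,2)->(2,3) | p1:(2,4)->(2,5)->EXIT | p2:escaped
Step 5: p0:(2,3)->(2,4) | p1:escaped | p2:escaped
Step 6: p0:(2,4)->(2,5)->EXIT | p1:escaped | p2:escaped
Exit steps: [6, 4, 2]
First to escape: p2 at step 2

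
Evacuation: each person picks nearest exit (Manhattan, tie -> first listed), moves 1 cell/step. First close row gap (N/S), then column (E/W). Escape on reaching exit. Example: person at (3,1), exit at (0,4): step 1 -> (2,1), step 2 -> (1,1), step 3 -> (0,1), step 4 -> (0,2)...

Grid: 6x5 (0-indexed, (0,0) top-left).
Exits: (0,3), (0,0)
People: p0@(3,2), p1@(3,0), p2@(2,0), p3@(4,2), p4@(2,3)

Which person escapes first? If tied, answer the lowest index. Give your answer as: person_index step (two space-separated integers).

Answer: 2 2

Derivation:
Step 1: p0:(3,2)->(2,2) | p1:(3,0)->(2,0) | p2:(2,0)->(1,0) | p3:(4,2)->(3,2) | p4:(2,3)->(1,3)
Step 2: p0:(2,2)->(1,2) | p1:(2,0)->(1,0) | p2:(1,0)->(0,0)->EXIT | p3:(3,2)->(2,2) | p4:(1,3)->(0,3)->EXIT
Step 3: p0:(1,2)->(0,2) | p1:(1,0)->(0,0)->EXIT | p2:escaped | p3:(2,2)->(1,2) | p4:escaped
Step 4: p0:(0,2)->(0,3)->EXIT | p1:escaped | p2:escaped | p3:(1,2)->(0,2) | p4:escaped
Step 5: p0:escaped | p1:escaped | p2:escaped | p3:(0,2)->(0,3)->EXIT | p4:escaped
Exit steps: [4, 3, 2, 5, 2]
First to escape: p2 at step 2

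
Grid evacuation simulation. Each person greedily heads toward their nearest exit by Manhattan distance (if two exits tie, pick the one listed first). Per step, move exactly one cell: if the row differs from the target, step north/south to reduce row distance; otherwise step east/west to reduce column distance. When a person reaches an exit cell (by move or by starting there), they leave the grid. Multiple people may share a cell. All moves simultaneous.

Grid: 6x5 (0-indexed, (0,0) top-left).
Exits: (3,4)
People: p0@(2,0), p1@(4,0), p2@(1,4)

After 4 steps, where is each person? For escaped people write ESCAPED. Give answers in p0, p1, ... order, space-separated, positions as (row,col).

Step 1: p0:(2,0)->(3,0) | p1:(4,0)->(3,0) | p2:(1,4)->(2,4)
Step 2: p0:(3,0)->(3,1) | p1:(3,0)->(3,1) | p2:(2,4)->(3,4)->EXIT
Step 3: p0:(3,1)->(3,2) | p1:(3,1)->(3,2) | p2:escaped
Step 4: p0:(3,2)->(3,3) | p1:(3,2)->(3,3) | p2:escaped

(3,3) (3,3) ESCAPED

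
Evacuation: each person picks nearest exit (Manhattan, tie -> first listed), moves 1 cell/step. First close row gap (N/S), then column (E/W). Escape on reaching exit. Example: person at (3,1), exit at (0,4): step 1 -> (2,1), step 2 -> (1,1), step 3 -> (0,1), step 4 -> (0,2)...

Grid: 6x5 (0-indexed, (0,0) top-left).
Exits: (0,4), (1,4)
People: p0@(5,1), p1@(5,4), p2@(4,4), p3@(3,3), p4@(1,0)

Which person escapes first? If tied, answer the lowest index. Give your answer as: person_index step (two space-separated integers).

Answer: 2 3

Derivation:
Step 1: p0:(5,1)->(4,1) | p1:(5,4)->(4,4) | p2:(4,4)->(3,4) | p3:(3,3)->(2,3) | p4:(1,0)->(1,1)
Step 2: p0:(4,1)->(3,1) | p1:(4,4)->(3,4) | p2:(3,4)->(2,4) | p3:(2,3)->(1,3) | p4:(1,1)->(1,2)
Step 3: p0:(3,1)->(2,1) | p1:(3,4)->(2,4) | p2:(2,4)->(1,4)->EXIT | p3:(1,3)->(1,4)->EXIT | p4:(1,2)->(1,3)
Step 4: p0:(2,1)->(1,1) | p1:(2,4)->(1,4)->EXIT | p2:escaped | p3:escaped | p4:(1,3)->(1,4)->EXIT
Step 5: p0:(1,1)->(1,2) | p1:escaped | p2:escaped | p3:escaped | p4:escaped
Step 6: p0:(1,2)->(1,3) | p1:escaped | p2:escaped | p3:escaped | p4:escaped
Step 7: p0:(1,3)->(1,4)->EXIT | p1:escaped | p2:escaped | p3:escaped | p4:escaped
Exit steps: [7, 4, 3, 3, 4]
First to escape: p2 at step 3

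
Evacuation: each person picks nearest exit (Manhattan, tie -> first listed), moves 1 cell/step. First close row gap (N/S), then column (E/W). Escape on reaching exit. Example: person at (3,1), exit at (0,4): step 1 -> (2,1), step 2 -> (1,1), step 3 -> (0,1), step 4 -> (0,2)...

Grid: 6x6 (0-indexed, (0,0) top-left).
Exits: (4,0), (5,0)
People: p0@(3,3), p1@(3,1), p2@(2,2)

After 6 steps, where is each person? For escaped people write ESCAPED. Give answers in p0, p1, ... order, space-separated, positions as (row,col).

Step 1: p0:(3,3)->(4,3) | p1:(3,1)->(4,1) | p2:(2,2)->(3,2)
Step 2: p0:(4,3)->(4,2) | p1:(4,1)->(4,0)->EXIT | p2:(3,2)->(4,2)
Step 3: p0:(4,2)->(4,1) | p1:escaped | p2:(4,2)->(4,1)
Step 4: p0:(4,1)->(4,0)->EXIT | p1:escaped | p2:(4,1)->(4,0)->EXIT

ESCAPED ESCAPED ESCAPED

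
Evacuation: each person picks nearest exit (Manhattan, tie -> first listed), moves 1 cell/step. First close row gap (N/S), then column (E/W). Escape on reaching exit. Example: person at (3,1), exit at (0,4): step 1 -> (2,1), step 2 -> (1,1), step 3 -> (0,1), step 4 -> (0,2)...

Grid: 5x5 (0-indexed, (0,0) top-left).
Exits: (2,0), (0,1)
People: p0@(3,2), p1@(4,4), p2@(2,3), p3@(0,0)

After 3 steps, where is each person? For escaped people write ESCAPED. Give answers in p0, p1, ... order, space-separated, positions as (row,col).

Step 1: p0:(3,2)->(2,2) | p1:(4,4)->(3,4) | p2:(2,3)->(2,2) | p3:(0,0)->(0,1)->EXIT
Step 2: p0:(2,2)->(2,1) | p1:(3,4)->(2,4) | p2:(2,2)->(2,1) | p3:escaped
Step 3: p0:(2,1)->(2,0)->EXIT | p1:(2,4)->(2,3) | p2:(2,1)->(2,0)->EXIT | p3:escaped

ESCAPED (2,3) ESCAPED ESCAPED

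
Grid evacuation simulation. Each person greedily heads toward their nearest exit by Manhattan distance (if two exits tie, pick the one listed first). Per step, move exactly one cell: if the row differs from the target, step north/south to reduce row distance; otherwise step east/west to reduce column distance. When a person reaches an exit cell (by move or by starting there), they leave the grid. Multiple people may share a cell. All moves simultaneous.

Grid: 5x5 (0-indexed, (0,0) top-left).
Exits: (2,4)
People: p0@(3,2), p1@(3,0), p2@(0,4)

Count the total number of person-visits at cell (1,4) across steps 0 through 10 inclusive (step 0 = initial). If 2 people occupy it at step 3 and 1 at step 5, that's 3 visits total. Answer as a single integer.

Answer: 1

Derivation:
Step 0: p0@(3,2) p1@(3,0) p2@(0,4) -> at (1,4): 0 [-], cum=0
Step 1: p0@(2,2) p1@(2,0) p2@(1,4) -> at (1,4): 1 [p2], cum=1
Step 2: p0@(2,3) p1@(2,1) p2@ESC -> at (1,4): 0 [-], cum=1
Step 3: p0@ESC p1@(2,2) p2@ESC -> at (1,4): 0 [-], cum=1
Step 4: p0@ESC p1@(2,3) p2@ESC -> at (1,4): 0 [-], cum=1
Step 5: p0@ESC p1@ESC p2@ESC -> at (1,4): 0 [-], cum=1
Total visits = 1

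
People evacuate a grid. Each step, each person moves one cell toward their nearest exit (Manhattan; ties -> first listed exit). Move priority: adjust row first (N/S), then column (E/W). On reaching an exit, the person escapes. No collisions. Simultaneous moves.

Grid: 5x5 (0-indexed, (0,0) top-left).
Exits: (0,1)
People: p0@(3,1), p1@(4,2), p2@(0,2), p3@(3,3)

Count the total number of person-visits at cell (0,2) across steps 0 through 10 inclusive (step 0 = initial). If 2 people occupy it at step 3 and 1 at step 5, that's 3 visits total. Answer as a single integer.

Answer: 3

Derivation:
Step 0: p0@(3,1) p1@(4,2) p2@(0,2) p3@(3,3) -> at (0,2): 1 [p2], cum=1
Step 1: p0@(2,1) p1@(3,2) p2@ESC p3@(2,3) -> at (0,2): 0 [-], cum=1
Step 2: p0@(1,1) p1@(2,2) p2@ESC p3@(1,3) -> at (0,2): 0 [-], cum=1
Step 3: p0@ESC p1@(1,2) p2@ESC p3@(0,3) -> at (0,2): 0 [-], cum=1
Step 4: p0@ESC p1@(0,2) p2@ESC p3@(0,2) -> at (0,2): 2 [p1,p3], cum=3
Step 5: p0@ESC p1@ESC p2@ESC p3@ESC -> at (0,2): 0 [-], cum=3
Total visits = 3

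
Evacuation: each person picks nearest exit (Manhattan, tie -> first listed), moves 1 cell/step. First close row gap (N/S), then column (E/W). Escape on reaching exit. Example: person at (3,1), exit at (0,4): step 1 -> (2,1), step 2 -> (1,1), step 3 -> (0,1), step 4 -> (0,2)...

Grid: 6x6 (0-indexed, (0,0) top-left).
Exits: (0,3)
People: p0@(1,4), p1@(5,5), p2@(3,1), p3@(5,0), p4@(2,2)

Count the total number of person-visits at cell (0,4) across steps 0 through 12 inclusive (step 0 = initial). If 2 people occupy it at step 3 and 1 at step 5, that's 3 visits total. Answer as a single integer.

Step 0: p0@(1,4) p1@(5,5) p2@(3,1) p3@(5,0) p4@(2,2) -> at (0,4): 0 [-], cum=0
Step 1: p0@(0,4) p1@(4,5) p2@(2,1) p3@(4,0) p4@(1,2) -> at (0,4): 1 [p0], cum=1
Step 2: p0@ESC p1@(3,5) p2@(1,1) p3@(3,0) p4@(0,2) -> at (0,4): 0 [-], cum=1
Step 3: p0@ESC p1@(2,5) p2@(0,1) p3@(2,0) p4@ESC -> at (0,4): 0 [-], cum=1
Step 4: p0@ESC p1@(1,5) p2@(0,2) p3@(1,0) p4@ESC -> at (0,4): 0 [-], cum=1
Step 5: p0@ESC p1@(0,5) p2@ESC p3@(0,0) p4@ESC -> at (0,4): 0 [-], cum=1
Step 6: p0@ESC p1@(0,4) p2@ESC p3@(0,1) p4@ESC -> at (0,4): 1 [p1], cum=2
Step 7: p0@ESC p1@ESC p2@ESC p3@(0,2) p4@ESC -> at (0,4): 0 [-], cum=2
Step 8: p0@ESC p1@ESC p2@ESC p3@ESC p4@ESC -> at (0,4): 0 [-], cum=2
Total visits = 2

Answer: 2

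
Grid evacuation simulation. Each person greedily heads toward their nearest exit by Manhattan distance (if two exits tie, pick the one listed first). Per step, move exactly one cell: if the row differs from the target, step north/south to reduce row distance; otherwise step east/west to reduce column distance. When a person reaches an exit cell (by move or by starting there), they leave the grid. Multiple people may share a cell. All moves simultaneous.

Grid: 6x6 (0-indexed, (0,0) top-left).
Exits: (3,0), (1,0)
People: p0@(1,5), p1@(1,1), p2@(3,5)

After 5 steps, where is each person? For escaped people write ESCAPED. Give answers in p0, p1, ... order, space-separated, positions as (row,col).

Step 1: p0:(1,5)->(1,4) | p1:(1,1)->(1,0)->EXIT | p2:(3,5)->(3,4)
Step 2: p0:(1,4)->(1,3) | p1:escaped | p2:(3,4)->(3,3)
Step 3: p0:(1,3)->(1,2) | p1:escaped | p2:(3,3)->(3,2)
Step 4: p0:(1,2)->(1,1) | p1:escaped | p2:(3,2)->(3,1)
Step 5: p0:(1,1)->(1,0)->EXIT | p1:escaped | p2:(3,1)->(3,0)->EXIT

ESCAPED ESCAPED ESCAPED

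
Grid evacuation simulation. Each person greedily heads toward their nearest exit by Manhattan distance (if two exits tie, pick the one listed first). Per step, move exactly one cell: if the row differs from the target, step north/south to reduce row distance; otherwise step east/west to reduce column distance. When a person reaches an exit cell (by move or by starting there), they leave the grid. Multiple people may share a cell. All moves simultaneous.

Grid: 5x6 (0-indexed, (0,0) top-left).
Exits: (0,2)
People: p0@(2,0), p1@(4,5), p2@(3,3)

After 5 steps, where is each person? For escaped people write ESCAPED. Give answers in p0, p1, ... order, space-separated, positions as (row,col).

Step 1: p0:(2,0)->(1,0) | p1:(4,5)->(3,5) | p2:(3,3)->(2,3)
Step 2: p0:(1,0)->(0,0) | p1:(3,5)->(2,5) | p2:(2,3)->(1,3)
Step 3: p0:(0,0)->(0,1) | p1:(2,5)->(1,5) | p2:(1,3)->(0,3)
Step 4: p0:(0,1)->(0,2)->EXIT | p1:(1,5)->(0,5) | p2:(0,3)->(0,2)->EXIT
Step 5: p0:escaped | p1:(0,5)->(0,4) | p2:escaped

ESCAPED (0,4) ESCAPED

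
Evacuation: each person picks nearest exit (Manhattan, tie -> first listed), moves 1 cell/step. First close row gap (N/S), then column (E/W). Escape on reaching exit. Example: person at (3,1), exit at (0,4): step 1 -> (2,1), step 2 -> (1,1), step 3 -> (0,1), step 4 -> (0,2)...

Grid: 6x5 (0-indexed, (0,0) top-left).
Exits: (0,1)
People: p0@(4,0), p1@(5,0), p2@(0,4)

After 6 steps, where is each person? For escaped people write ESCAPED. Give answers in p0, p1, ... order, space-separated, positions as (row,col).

Step 1: p0:(4,0)->(3,0) | p1:(5,0)->(4,0) | p2:(0,4)->(0,3)
Step 2: p0:(3,0)->(2,0) | p1:(4,0)->(3,0) | p2:(0,3)->(0,2)
Step 3: p0:(2,0)->(1,0) | p1:(3,0)->(2,0) | p2:(0,2)->(0,1)->EXIT
Step 4: p0:(1,0)->(0,0) | p1:(2,0)->(1,0) | p2:escaped
Step 5: p0:(0,0)->(0,1)->EXIT | p1:(1,0)->(0,0) | p2:escaped
Step 6: p0:escaped | p1:(0,0)->(0,1)->EXIT | p2:escaped

ESCAPED ESCAPED ESCAPED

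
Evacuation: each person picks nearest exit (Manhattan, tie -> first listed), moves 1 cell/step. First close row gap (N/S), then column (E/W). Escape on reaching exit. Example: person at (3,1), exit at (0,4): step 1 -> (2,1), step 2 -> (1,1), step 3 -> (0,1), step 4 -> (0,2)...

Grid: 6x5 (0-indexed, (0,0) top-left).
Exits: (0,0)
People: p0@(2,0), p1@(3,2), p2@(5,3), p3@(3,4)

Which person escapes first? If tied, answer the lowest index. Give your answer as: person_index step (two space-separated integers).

Answer: 0 2

Derivation:
Step 1: p0:(2,0)->(1,0) | p1:(3,2)->(2,2) | p2:(5,3)->(4,3) | p3:(3,4)->(2,4)
Step 2: p0:(1,0)->(0,0)->EXIT | p1:(2,2)->(1,2) | p2:(4,3)->(3,3) | p3:(2,4)->(1,4)
Step 3: p0:escaped | p1:(1,2)->(0,2) | p2:(3,3)->(2,3) | p3:(1,4)->(0,4)
Step 4: p0:escaped | p1:(0,2)->(0,1) | p2:(2,3)->(1,3) | p3:(0,4)->(0,3)
Step 5: p0:escaped | p1:(0,1)->(0,0)->EXIT | p2:(1,3)->(0,3) | p3:(0,3)->(0,2)
Step 6: p0:escaped | p1:escaped | p2:(0,3)->(0,2) | p3:(0,2)->(0,1)
Step 7: p0:escaped | p1:escaped | p2:(0,2)->(0,1) | p3:(0,1)->(0,0)->EXIT
Step 8: p0:escaped | p1:escaped | p2:(0,1)->(0,0)->EXIT | p3:escaped
Exit steps: [2, 5, 8, 7]
First to escape: p0 at step 2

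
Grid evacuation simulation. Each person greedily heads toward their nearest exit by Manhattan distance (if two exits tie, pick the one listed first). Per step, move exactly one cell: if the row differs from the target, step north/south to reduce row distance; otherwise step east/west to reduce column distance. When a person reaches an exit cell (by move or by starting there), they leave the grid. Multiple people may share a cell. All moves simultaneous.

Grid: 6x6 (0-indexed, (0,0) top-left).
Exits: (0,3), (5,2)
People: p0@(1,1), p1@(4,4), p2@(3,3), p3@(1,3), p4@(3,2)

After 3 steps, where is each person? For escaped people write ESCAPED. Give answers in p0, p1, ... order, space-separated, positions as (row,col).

Step 1: p0:(1,1)->(0,1) | p1:(4,4)->(5,4) | p2:(3,3)->(2,3) | p3:(1,3)->(0,3)->EXIT | p4:(3,2)->(4,2)
Step 2: p0:(0,1)->(0,2) | p1:(5,4)->(5,3) | p2:(2,3)->(1,3) | p3:escaped | p4:(4,2)->(5,2)->EXIT
Step 3: p0:(0,2)->(0,3)->EXIT | p1:(5,3)->(5,2)->EXIT | p2:(1,3)->(0,3)->EXIT | p3:escaped | p4:escaped

ESCAPED ESCAPED ESCAPED ESCAPED ESCAPED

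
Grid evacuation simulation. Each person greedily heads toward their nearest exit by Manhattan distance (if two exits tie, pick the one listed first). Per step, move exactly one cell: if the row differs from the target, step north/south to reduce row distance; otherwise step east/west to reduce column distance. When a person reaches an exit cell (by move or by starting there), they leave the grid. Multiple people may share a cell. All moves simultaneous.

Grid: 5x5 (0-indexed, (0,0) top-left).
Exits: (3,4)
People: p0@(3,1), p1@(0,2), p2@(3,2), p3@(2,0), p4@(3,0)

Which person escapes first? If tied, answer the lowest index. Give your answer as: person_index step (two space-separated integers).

Step 1: p0:(3,1)->(3,2) | p1:(0,2)->(1,2) | p2:(3,2)->(3,3) | p3:(2,0)->(3,0) | p4:(3,0)->(3,1)
Step 2: p0:(3,2)->(3,3) | p1:(1,2)->(2,2) | p2:(3,3)->(3,4)->EXIT | p3:(3,0)->(3,1) | p4:(3,1)->(3,2)
Step 3: p0:(3,3)->(3,4)->EXIT | p1:(2,2)->(3,2) | p2:escaped | p3:(3,1)->(3,2) | p4:(3,2)->(3,3)
Step 4: p0:escaped | p1:(3,2)->(3,3) | p2:escaped | p3:(3,2)->(3,3) | p4:(3,3)->(3,4)->EXIT
Step 5: p0:escaped | p1:(3,3)->(3,4)->EXIT | p2:escaped | p3:(3,3)->(3,4)->EXIT | p4:escaped
Exit steps: [3, 5, 2, 5, 4]
First to escape: p2 at step 2

Answer: 2 2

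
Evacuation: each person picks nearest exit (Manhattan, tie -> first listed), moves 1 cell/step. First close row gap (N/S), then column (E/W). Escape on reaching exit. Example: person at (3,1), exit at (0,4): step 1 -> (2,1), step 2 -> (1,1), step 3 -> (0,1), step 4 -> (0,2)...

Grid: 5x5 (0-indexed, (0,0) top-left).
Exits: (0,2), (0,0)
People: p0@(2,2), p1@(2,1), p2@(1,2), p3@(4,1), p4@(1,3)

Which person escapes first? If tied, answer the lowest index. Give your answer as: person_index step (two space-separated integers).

Answer: 2 1

Derivation:
Step 1: p0:(2,2)->(1,2) | p1:(2,1)->(1,1) | p2:(1,2)->(0,2)->EXIT | p3:(4,1)->(3,1) | p4:(1,3)->(0,3)
Step 2: p0:(1,2)->(0,2)->EXIT | p1:(1,1)->(0,1) | p2:escaped | p3:(3,1)->(2,1) | p4:(0,3)->(0,2)->EXIT
Step 3: p0:escaped | p1:(0,1)->(0,2)->EXIT | p2:escaped | p3:(2,1)->(1,1) | p4:escaped
Step 4: p0:escaped | p1:escaped | p2:escaped | p3:(1,1)->(0,1) | p4:escaped
Step 5: p0:escaped | p1:escaped | p2:escaped | p3:(0,1)->(0,2)->EXIT | p4:escaped
Exit steps: [2, 3, 1, 5, 2]
First to escape: p2 at step 1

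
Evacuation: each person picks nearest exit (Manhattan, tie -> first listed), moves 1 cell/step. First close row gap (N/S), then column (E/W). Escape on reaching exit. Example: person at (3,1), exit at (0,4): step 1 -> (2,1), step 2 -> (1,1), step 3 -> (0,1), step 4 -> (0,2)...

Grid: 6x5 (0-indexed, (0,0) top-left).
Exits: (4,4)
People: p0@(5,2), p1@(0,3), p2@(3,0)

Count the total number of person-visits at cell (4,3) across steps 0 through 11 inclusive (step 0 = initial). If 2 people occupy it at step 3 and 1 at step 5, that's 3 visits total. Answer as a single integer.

Step 0: p0@(5,2) p1@(0,3) p2@(3,0) -> at (4,3): 0 [-], cum=0
Step 1: p0@(4,2) p1@(1,3) p2@(4,0) -> at (4,3): 0 [-], cum=0
Step 2: p0@(4,3) p1@(2,3) p2@(4,1) -> at (4,3): 1 [p0], cum=1
Step 3: p0@ESC p1@(3,3) p2@(4,2) -> at (4,3): 0 [-], cum=1
Step 4: p0@ESC p1@(4,3) p2@(4,3) -> at (4,3): 2 [p1,p2], cum=3
Step 5: p0@ESC p1@ESC p2@ESC -> at (4,3): 0 [-], cum=3
Total visits = 3

Answer: 3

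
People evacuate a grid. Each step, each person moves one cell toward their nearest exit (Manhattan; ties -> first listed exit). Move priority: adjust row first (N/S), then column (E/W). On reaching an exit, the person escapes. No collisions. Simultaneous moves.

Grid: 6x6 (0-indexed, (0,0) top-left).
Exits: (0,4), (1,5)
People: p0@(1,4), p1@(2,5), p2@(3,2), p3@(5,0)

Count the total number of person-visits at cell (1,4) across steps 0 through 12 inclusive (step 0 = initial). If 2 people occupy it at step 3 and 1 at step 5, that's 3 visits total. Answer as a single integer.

Step 0: p0@(1,4) p1@(2,5) p2@(3,2) p3@(5,0) -> at (1,4): 1 [p0], cum=1
Step 1: p0@ESC p1@ESC p2@(2,2) p3@(4,0) -> at (1,4): 0 [-], cum=1
Step 2: p0@ESC p1@ESC p2@(1,2) p3@(3,0) -> at (1,4): 0 [-], cum=1
Step 3: p0@ESC p1@ESC p2@(0,2) p3@(2,0) -> at (1,4): 0 [-], cum=1
Step 4: p0@ESC p1@ESC p2@(0,3) p3@(1,0) -> at (1,4): 0 [-], cum=1
Step 5: p0@ESC p1@ESC p2@ESC p3@(0,0) -> at (1,4): 0 [-], cum=1
Step 6: p0@ESC p1@ESC p2@ESC p3@(0,1) -> at (1,4): 0 [-], cum=1
Step 7: p0@ESC p1@ESC p2@ESC p3@(0,2) -> at (1,4): 0 [-], cum=1
Step 8: p0@ESC p1@ESC p2@ESC p3@(0,3) -> at (1,4): 0 [-], cum=1
Step 9: p0@ESC p1@ESC p2@ESC p3@ESC -> at (1,4): 0 [-], cum=1
Total visits = 1

Answer: 1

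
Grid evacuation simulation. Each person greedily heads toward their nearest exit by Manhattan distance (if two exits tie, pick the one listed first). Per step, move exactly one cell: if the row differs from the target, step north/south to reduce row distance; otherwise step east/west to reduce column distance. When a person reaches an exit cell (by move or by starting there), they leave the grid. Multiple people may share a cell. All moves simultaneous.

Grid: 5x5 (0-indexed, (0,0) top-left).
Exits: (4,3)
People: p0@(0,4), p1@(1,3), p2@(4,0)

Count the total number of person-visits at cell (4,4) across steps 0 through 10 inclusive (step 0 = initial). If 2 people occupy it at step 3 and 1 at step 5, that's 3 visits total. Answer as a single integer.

Step 0: p0@(0,4) p1@(1,3) p2@(4,0) -> at (4,4): 0 [-], cum=0
Step 1: p0@(1,4) p1@(2,3) p2@(4,1) -> at (4,4): 0 [-], cum=0
Step 2: p0@(2,4) p1@(3,3) p2@(4,2) -> at (4,4): 0 [-], cum=0
Step 3: p0@(3,4) p1@ESC p2@ESC -> at (4,4): 0 [-], cum=0
Step 4: p0@(4,4) p1@ESC p2@ESC -> at (4,4): 1 [p0], cum=1
Step 5: p0@ESC p1@ESC p2@ESC -> at (4,4): 0 [-], cum=1
Total visits = 1

Answer: 1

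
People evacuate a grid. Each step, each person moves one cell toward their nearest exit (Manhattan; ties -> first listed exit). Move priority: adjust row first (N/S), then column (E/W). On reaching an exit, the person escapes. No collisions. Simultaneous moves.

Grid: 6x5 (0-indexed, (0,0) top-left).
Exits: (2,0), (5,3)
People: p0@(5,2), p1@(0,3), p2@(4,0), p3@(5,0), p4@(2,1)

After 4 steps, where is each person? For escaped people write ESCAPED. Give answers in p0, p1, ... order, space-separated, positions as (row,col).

Step 1: p0:(5,2)->(5,3)->EXIT | p1:(0,3)->(1,3) | p2:(4,0)->(3,0) | p3:(5,0)->(4,0) | p4:(2,1)->(2,0)->EXIT
Step 2: p0:escaped | p1:(1,3)->(2,3) | p2:(3,0)->(2,0)->EXIT | p3:(4,0)->(3,0) | p4:escaped
Step 3: p0:escaped | p1:(2,3)->(2,2) | p2:escaped | p3:(3,0)->(2,0)->EXIT | p4:escaped
Step 4: p0:escaped | p1:(2,2)->(2,1) | p2:escaped | p3:escaped | p4:escaped

ESCAPED (2,1) ESCAPED ESCAPED ESCAPED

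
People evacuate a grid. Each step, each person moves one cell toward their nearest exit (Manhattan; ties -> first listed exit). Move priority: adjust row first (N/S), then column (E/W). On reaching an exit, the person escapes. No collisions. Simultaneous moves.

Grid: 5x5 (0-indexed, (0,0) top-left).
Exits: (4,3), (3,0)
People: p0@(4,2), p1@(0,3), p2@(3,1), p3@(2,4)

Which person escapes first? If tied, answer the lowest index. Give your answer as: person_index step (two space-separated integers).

Answer: 0 1

Derivation:
Step 1: p0:(4,2)->(4,3)->EXIT | p1:(0,3)->(1,3) | p2:(3,1)->(3,0)->EXIT | p3:(2,4)->(3,4)
Step 2: p0:escaped | p1:(1,3)->(2,3) | p2:escaped | p3:(3,4)->(4,4)
Step 3: p0:escaped | p1:(2,3)->(3,3) | p2:escaped | p3:(4,4)->(4,3)->EXIT
Step 4: p0:escaped | p1:(3,3)->(4,3)->EXIT | p2:escaped | p3:escaped
Exit steps: [1, 4, 1, 3]
First to escape: p0 at step 1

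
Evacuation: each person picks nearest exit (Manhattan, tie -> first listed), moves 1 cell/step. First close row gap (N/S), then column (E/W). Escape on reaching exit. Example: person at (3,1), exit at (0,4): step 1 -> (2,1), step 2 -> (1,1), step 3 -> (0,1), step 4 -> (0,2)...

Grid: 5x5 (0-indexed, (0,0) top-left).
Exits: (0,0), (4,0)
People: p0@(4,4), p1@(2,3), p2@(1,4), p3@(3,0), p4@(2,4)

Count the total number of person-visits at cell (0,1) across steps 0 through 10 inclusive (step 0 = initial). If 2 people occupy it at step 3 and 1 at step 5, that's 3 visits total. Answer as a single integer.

Answer: 3

Derivation:
Step 0: p0@(4,4) p1@(2,3) p2@(1,4) p3@(3,0) p4@(2,4) -> at (0,1): 0 [-], cum=0
Step 1: p0@(4,3) p1@(1,3) p2@(0,4) p3@ESC p4@(1,4) -> at (0,1): 0 [-], cum=0
Step 2: p0@(4,2) p1@(0,3) p2@(0,3) p3@ESC p4@(0,4) -> at (0,1): 0 [-], cum=0
Step 3: p0@(4,1) p1@(0,2) p2@(0,2) p3@ESC p4@(0,3) -> at (0,1): 0 [-], cum=0
Step 4: p0@ESC p1@(0,1) p2@(0,1) p3@ESC p4@(0,2) -> at (0,1): 2 [p1,p2], cum=2
Step 5: p0@ESC p1@ESC p2@ESC p3@ESC p4@(0,1) -> at (0,1): 1 [p4], cum=3
Step 6: p0@ESC p1@ESC p2@ESC p3@ESC p4@ESC -> at (0,1): 0 [-], cum=3
Total visits = 3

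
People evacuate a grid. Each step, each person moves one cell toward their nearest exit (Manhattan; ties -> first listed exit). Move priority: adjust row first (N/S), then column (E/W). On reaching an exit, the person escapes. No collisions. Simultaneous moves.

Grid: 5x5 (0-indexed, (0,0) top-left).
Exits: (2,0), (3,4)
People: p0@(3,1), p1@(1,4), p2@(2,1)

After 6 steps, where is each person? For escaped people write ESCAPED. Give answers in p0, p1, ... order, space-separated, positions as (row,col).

Step 1: p0:(3,1)->(2,1) | p1:(1,4)->(2,4) | p2:(2,1)->(2,0)->EXIT
Step 2: p0:(2,1)->(2,0)->EXIT | p1:(2,4)->(3,4)->EXIT | p2:escaped

ESCAPED ESCAPED ESCAPED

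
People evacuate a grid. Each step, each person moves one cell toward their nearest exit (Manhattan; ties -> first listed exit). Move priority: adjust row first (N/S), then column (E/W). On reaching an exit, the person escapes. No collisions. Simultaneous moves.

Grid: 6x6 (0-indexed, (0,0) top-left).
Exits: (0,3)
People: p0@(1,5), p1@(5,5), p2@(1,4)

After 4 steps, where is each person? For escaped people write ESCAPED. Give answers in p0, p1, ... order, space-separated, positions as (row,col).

Step 1: p0:(1,5)->(0,5) | p1:(5,5)->(4,5) | p2:(1,4)->(0,4)
Step 2: p0:(0,5)->(0,4) | p1:(4,5)->(3,5) | p2:(0,4)->(0,3)->EXIT
Step 3: p0:(0,4)->(0,3)->EXIT | p1:(3,5)->(2,5) | p2:escaped
Step 4: p0:escaped | p1:(2,5)->(1,5) | p2:escaped

ESCAPED (1,5) ESCAPED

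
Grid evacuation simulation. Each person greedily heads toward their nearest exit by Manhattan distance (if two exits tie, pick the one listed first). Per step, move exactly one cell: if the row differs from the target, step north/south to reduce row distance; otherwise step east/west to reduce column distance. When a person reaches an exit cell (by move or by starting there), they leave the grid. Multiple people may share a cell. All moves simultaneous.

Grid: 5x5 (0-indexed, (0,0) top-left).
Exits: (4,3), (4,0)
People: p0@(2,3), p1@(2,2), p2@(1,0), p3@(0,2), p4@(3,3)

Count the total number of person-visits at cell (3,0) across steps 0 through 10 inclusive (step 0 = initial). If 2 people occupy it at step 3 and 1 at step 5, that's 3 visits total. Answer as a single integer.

Answer: 1

Derivation:
Step 0: p0@(2,3) p1@(2,2) p2@(1,0) p3@(0,2) p4@(3,3) -> at (3,0): 0 [-], cum=0
Step 1: p0@(3,3) p1@(3,2) p2@(2,0) p3@(1,2) p4@ESC -> at (3,0): 0 [-], cum=0
Step 2: p0@ESC p1@(4,2) p2@(3,0) p3@(2,2) p4@ESC -> at (3,0): 1 [p2], cum=1
Step 3: p0@ESC p1@ESC p2@ESC p3@(3,2) p4@ESC -> at (3,0): 0 [-], cum=1
Step 4: p0@ESC p1@ESC p2@ESC p3@(4,2) p4@ESC -> at (3,0): 0 [-], cum=1
Step 5: p0@ESC p1@ESC p2@ESC p3@ESC p4@ESC -> at (3,0): 0 [-], cum=1
Total visits = 1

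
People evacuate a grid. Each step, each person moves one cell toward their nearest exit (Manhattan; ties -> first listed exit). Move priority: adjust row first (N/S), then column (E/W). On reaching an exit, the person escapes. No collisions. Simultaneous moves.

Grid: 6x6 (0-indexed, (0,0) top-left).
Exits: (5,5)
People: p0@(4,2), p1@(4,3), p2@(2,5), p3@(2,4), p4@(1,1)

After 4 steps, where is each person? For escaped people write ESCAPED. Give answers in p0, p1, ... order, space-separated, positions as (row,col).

Step 1: p0:(4,2)->(5,2) | p1:(4,3)->(5,3) | p2:(2,5)->(3,5) | p3:(2,4)->(3,4) | p4:(1,1)->(2,1)
Step 2: p0:(5,2)->(5,3) | p1:(5,3)->(5,4) | p2:(3,5)->(4,5) | p3:(3,4)->(4,4) | p4:(2,1)->(3,1)
Step 3: p0:(5,3)->(5,4) | p1:(5,4)->(5,5)->EXIT | p2:(4,5)->(5,5)->EXIT | p3:(4,4)->(5,4) | p4:(3,1)->(4,1)
Step 4: p0:(5,4)->(5,5)->EXIT | p1:escaped | p2:escaped | p3:(5,4)->(5,5)->EXIT | p4:(4,1)->(5,1)

ESCAPED ESCAPED ESCAPED ESCAPED (5,1)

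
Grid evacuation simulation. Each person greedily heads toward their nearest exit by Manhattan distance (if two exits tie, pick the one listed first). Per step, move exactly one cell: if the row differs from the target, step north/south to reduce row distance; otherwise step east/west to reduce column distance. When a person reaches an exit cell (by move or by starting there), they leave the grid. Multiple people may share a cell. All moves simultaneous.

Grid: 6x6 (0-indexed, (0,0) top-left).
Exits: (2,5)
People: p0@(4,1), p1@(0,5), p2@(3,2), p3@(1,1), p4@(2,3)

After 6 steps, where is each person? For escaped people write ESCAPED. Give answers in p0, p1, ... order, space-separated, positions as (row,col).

Step 1: p0:(4,1)->(3,1) | p1:(0,5)->(1,5) | p2:(3,2)->(2,2) | p3:(1,1)->(2,1) | p4:(2,3)->(2,4)
Step 2: p0:(3,1)->(2,1) | p1:(1,5)->(2,5)->EXIT | p2:(2,2)->(2,3) | p3:(2,1)->(2,2) | p4:(2,4)->(2,5)->EXIT
Step 3: p0:(2,1)->(2,2) | p1:escaped | p2:(2,3)->(2,4) | p3:(2,2)->(2,3) | p4:escaped
Step 4: p0:(2,2)->(2,3) | p1:escaped | p2:(2,4)->(2,5)->EXIT | p3:(2,3)->(2,4) | p4:escaped
Step 5: p0:(2,3)->(2,4) | p1:escaped | p2:escaped | p3:(2,4)->(2,5)->EXIT | p4:escaped
Step 6: p0:(2,4)->(2,5)->EXIT | p1:escaped | p2:escaped | p3:escaped | p4:escaped

ESCAPED ESCAPED ESCAPED ESCAPED ESCAPED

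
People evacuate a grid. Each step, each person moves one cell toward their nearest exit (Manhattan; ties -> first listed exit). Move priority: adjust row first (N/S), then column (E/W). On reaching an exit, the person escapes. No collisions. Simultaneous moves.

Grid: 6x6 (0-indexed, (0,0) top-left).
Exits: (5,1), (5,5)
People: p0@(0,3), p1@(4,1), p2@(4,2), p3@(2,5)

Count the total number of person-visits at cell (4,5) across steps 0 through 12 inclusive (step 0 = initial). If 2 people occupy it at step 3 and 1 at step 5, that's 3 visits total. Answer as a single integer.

Answer: 1

Derivation:
Step 0: p0@(0,3) p1@(4,1) p2@(4,2) p3@(2,5) -> at (4,5): 0 [-], cum=0
Step 1: p0@(1,3) p1@ESC p2@(5,2) p3@(3,5) -> at (4,5): 0 [-], cum=0
Step 2: p0@(2,3) p1@ESC p2@ESC p3@(4,5) -> at (4,5): 1 [p3], cum=1
Step 3: p0@(3,3) p1@ESC p2@ESC p3@ESC -> at (4,5): 0 [-], cum=1
Step 4: p0@(4,3) p1@ESC p2@ESC p3@ESC -> at (4,5): 0 [-], cum=1
Step 5: p0@(5,3) p1@ESC p2@ESC p3@ESC -> at (4,5): 0 [-], cum=1
Step 6: p0@(5,2) p1@ESC p2@ESC p3@ESC -> at (4,5): 0 [-], cum=1
Step 7: p0@ESC p1@ESC p2@ESC p3@ESC -> at (4,5): 0 [-], cum=1
Total visits = 1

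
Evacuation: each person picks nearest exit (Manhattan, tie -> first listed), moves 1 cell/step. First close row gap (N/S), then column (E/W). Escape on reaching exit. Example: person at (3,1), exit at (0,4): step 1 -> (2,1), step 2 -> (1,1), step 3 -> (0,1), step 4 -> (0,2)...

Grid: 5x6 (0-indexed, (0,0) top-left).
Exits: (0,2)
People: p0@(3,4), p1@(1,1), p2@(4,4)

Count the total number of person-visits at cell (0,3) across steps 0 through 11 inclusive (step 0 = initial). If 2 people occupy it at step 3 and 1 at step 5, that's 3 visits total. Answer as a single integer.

Step 0: p0@(3,4) p1@(1,1) p2@(4,4) -> at (0,3): 0 [-], cum=0
Step 1: p0@(2,4) p1@(0,1) p2@(3,4) -> at (0,3): 0 [-], cum=0
Step 2: p0@(1,4) p1@ESC p2@(2,4) -> at (0,3): 0 [-], cum=0
Step 3: p0@(0,4) p1@ESC p2@(1,4) -> at (0,3): 0 [-], cum=0
Step 4: p0@(0,3) p1@ESC p2@(0,4) -> at (0,3): 1 [p0], cum=1
Step 5: p0@ESC p1@ESC p2@(0,3) -> at (0,3): 1 [p2], cum=2
Step 6: p0@ESC p1@ESC p2@ESC -> at (0,3): 0 [-], cum=2
Total visits = 2

Answer: 2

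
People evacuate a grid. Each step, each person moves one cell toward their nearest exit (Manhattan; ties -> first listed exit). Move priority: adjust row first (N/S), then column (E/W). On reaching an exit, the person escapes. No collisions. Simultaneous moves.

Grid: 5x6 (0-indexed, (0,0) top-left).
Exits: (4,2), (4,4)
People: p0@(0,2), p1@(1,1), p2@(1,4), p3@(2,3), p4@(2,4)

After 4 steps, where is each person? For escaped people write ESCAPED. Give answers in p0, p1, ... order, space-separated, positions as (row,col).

Step 1: p0:(0,2)->(1,2) | p1:(1,1)->(2,1) | p2:(1,4)->(2,4) | p3:(2,3)->(3,3) | p4:(2,4)->(3,4)
Step 2: p0:(1,2)->(2,2) | p1:(2,1)->(3,1) | p2:(2,4)->(3,4) | p3:(3,3)->(4,3) | p4:(3,4)->(4,4)->EXIT
Step 3: p0:(2,2)->(3,2) | p1:(3,1)->(4,1) | p2:(3,4)->(4,4)->EXIT | p3:(4,3)->(4,2)->EXIT | p4:escaped
Step 4: p0:(3,2)->(4,2)->EXIT | p1:(4,1)->(4,2)->EXIT | p2:escaped | p3:escaped | p4:escaped

ESCAPED ESCAPED ESCAPED ESCAPED ESCAPED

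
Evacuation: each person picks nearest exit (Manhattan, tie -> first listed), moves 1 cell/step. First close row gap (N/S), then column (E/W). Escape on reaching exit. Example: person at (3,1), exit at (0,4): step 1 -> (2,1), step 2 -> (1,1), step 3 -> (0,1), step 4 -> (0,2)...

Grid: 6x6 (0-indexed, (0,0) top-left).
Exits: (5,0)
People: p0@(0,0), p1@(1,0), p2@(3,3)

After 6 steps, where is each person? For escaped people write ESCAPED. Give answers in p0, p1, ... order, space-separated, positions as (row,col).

Step 1: p0:(0,0)->(1,0) | p1:(1,0)->(2,0) | p2:(3,3)->(4,3)
Step 2: p0:(1,0)->(2,0) | p1:(2,0)->(3,0) | p2:(4,3)->(5,3)
Step 3: p0:(2,0)->(3,0) | p1:(3,0)->(4,0) | p2:(5,3)->(5,2)
Step 4: p0:(3,0)->(4,0) | p1:(4,0)->(5,0)->EXIT | p2:(5,2)->(5,1)
Step 5: p0:(4,0)->(5,0)->EXIT | p1:escaped | p2:(5,1)->(5,0)->EXIT

ESCAPED ESCAPED ESCAPED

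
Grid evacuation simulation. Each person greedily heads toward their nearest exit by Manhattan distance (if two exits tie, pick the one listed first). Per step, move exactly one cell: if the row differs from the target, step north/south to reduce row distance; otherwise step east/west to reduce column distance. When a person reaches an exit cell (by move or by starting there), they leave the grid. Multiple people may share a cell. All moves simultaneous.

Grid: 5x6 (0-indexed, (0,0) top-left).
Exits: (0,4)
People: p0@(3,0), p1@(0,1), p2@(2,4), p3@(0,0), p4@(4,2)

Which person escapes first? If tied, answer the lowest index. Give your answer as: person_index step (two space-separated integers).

Answer: 2 2

Derivation:
Step 1: p0:(3,0)->(2,0) | p1:(0,1)->(0,2) | p2:(2,4)->(1,4) | p3:(0,0)->(0,1) | p4:(4,2)->(3,2)
Step 2: p0:(2,0)->(1,0) | p1:(0,2)->(0,3) | p2:(1,4)->(0,4)->EXIT | p3:(0,1)->(0,2) | p4:(3,2)->(2,2)
Step 3: p0:(1,0)->(0,0) | p1:(0,3)->(0,4)->EXIT | p2:escaped | p3:(0,2)->(0,3) | p4:(2,2)->(1,2)
Step 4: p0:(0,0)->(0,1) | p1:escaped | p2:escaped | p3:(0,3)->(0,4)->EXIT | p4:(1,2)->(0,2)
Step 5: p0:(0,1)->(0,2) | p1:escaped | p2:escaped | p3:escaped | p4:(0,2)->(0,3)
Step 6: p0:(0,2)->(0,3) | p1:escaped | p2:escaped | p3:escaped | p4:(0,3)->(0,4)->EXIT
Step 7: p0:(0,3)->(0,4)->EXIT | p1:escaped | p2:escaped | p3:escaped | p4:escaped
Exit steps: [7, 3, 2, 4, 6]
First to escape: p2 at step 2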